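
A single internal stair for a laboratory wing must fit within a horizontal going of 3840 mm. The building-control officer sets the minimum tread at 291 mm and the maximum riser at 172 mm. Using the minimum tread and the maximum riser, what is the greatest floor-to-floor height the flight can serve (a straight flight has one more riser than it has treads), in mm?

2408 mm

Treads that fit: ⌊3840 / 291⌋ = 13.
Risers = treads + 1 = 14.
Maximum height = 14 × 172 = 2408 mm.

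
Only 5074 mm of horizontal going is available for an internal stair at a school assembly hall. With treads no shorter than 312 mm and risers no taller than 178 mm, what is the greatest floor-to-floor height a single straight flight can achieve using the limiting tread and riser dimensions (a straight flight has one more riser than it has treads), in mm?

3026 mm

5074 / 312 = 16.26, so 16 treads fit.
Risers = treads + 1 = 17.
Maximum height = 17 × 178 = 3026 mm.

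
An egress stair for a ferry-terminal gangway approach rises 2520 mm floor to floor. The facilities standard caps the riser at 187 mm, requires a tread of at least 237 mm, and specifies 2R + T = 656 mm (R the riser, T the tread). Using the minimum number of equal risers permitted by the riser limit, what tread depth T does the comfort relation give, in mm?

⌈2520/187⌉ = 14 risers.
R = 2520 ÷ 14 = 180 mm.
Tread T = 656 − 2 × 180 = 296 mm (≥ 237 mm).

296 mm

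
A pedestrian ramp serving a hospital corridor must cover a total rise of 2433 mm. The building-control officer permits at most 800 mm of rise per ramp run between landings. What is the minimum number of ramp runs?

4 runs

At most 800 each: 2433/800 = 3.04, giving 4 ramp runs.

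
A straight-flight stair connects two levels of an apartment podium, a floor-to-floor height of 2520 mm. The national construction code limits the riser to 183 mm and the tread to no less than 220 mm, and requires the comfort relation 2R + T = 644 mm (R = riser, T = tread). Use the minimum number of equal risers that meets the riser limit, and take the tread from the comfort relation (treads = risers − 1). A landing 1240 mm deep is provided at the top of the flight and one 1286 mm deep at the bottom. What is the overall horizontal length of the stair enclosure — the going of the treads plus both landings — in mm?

6218 mm

2520 / 183 = 13.770 → round up to 14 risers.
Riser R = 2520 / 14 = 180 mm, within the 183 mm limit.
T = 644 − 2·180 = 284 mm, which satisfies the 220 mm minimum.
Going = (14 − 1) × 284 = 3692 mm.
Enclosure = 3692 + 1240 + 1286 = 6218 mm.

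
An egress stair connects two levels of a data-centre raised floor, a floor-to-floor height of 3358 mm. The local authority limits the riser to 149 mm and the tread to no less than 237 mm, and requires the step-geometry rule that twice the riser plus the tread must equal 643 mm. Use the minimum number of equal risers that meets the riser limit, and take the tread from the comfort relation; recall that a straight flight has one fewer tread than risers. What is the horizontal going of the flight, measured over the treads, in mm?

⌈3358/149⌉ = 23 risers.
Riser R = 3358 / 23 = 146 mm, within the 149 mm limit.
From 2R + T = 643: T = 643 − 292 = 351 mm.
Treads = 23 − 1 = 22; going = 22 × 351 = 7722 mm.

7722 mm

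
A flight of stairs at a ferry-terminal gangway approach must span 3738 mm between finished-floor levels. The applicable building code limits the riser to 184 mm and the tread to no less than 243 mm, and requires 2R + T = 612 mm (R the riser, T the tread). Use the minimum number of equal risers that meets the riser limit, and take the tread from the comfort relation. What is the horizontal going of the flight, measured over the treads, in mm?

At most 184 each: 3738/184 = 20.32, giving 21 risers.
Each riser is 3738/21 = 178 mm (≤ 184 mm).
T = 612 − 2·178 = 256 mm, which satisfies the 243 mm minimum.
Going = (21 − 1) × 256 = 5120 mm.

5120 mm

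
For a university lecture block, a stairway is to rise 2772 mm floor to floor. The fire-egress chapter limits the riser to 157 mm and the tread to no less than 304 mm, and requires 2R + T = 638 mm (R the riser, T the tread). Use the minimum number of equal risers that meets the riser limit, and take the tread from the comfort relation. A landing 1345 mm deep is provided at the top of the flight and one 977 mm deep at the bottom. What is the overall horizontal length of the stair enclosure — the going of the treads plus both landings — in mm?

7932 mm

2772 / 157 = 17.656 → round up to 18 risers.
R = 2772 ÷ 18 = 154 mm.
T = 638 − 2·154 = 330 mm, which satisfies the 304 mm minimum.
Going = (18 − 1) × 330 = 5610 mm.
Add landings: 5610 + 1345 + 977 = 7932 mm.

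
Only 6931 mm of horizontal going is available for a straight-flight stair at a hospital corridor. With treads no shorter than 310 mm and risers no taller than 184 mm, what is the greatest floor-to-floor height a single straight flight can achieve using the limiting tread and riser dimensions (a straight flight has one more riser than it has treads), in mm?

6931 / 310 = 22.36, so 22 treads fit.
Risers = treads + 1 = 23.
Maximum height = 23 × 184 = 4232 mm.

4232 mm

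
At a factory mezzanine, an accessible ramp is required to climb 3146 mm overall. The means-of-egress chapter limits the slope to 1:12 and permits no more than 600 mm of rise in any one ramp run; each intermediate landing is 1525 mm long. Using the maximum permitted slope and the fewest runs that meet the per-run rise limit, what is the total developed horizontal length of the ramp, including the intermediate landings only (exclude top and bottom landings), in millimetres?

3146 / 600 = 5.24, so 6 ramp runs are needed. That means 5 intermediate landings.
Ramp run (horizontal) at 1:12: 3146 × 12 = 37752 mm.
Intermediate landings: 5 × 1525 = 7625 mm.
Developed length = 37752 + 7625 = 45377 mm.

45377 mm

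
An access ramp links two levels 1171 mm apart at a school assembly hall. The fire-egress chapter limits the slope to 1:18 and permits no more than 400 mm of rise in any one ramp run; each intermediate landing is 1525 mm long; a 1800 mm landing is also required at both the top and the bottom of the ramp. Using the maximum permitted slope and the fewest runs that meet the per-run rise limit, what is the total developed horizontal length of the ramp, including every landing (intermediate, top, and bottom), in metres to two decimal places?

27.73 m

At most 400 each: 1171/400 = 2.93, giving 3 ramp runs. That means 2 intermediate landings.
Horizontal run for 1171 mm of rise at 1:18 is 1171 × 18 = 21078 mm.
2 intermediate landings contribute 2 × 1525 = 3050 mm.
Top and bottom landings: 2 × 1800 = 3600 mm.
Total = 21078 + 3050 + 3600 = 27728 mm.
= 27.73 m.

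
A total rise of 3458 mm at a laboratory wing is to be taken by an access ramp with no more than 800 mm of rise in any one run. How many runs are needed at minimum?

5 runs

3458 / 800 = 4.322 → round up to 5 ramp runs.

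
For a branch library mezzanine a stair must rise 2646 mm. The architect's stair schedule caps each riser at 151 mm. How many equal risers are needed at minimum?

⌈2646/151⌉ = 18 risers.

18 risers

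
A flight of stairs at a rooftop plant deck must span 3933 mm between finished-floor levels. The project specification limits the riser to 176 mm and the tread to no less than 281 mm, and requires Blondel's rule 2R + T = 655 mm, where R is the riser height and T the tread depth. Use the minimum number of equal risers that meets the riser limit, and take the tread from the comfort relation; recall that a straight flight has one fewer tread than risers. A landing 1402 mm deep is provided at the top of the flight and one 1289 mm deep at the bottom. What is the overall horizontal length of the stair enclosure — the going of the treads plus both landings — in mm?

9577 mm

At most 176 each: 3933/176 = 22.35, giving 23 risers.
Each riser is 3933/23 = 171 mm (≤ 176 mm).
Tread T = 655 − 2 × 171 = 313 mm (≥ 281 mm).
Going = (23 − 1) × 313 = 6886 mm.
Enclosure = 6886 + 1402 + 1289 = 9577 mm.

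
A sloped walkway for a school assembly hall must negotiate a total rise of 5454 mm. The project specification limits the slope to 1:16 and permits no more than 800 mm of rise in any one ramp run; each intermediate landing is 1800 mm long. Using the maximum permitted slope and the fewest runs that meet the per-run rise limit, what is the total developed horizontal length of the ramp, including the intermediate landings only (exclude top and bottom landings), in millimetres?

At most 800 each: 5454/800 = 6.82, giving 7 ramp runs. That means 6 intermediate landings.
Horizontal run for 5454 mm of rise at 1:16 is 5454 × 16 = 87264 mm.
6 intermediate landings contribute 6 × 1800 = 10800 mm.
Total developed length = 87264 + 10800 = 98064 mm.

98064 mm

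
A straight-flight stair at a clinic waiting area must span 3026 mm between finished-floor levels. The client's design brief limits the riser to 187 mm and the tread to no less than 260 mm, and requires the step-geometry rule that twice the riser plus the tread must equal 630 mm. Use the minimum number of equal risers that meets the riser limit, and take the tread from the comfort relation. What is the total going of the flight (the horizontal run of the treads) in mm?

⌈3026/187⌉ = 17 risers.
Each riser is 3026/17 = 178 mm (≤ 187 mm).
From 2R + T = 630: T = 630 − 356 = 274 mm.
Going = (17 − 1) × 274 = 4384 mm.

4384 mm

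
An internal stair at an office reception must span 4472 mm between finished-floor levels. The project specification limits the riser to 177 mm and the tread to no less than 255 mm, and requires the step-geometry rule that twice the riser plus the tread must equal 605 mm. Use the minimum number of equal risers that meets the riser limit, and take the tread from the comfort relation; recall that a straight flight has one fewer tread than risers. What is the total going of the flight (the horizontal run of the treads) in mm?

6525 mm

4472 / 177 = 25.27, so 26 risers are needed.
R = 4472 ÷ 26 = 172 mm.
From 2R + T = 605: T = 605 − 344 = 261 mm.
Going = (26 − 1) × 261 = 6525 mm.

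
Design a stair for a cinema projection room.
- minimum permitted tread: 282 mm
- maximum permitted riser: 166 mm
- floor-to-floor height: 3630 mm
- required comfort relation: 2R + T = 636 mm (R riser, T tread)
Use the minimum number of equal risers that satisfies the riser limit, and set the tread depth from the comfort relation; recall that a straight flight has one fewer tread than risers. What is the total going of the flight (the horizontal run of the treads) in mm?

6426 mm

At most 166 each: 3630/166 = 21.87, giving 22 risers.
Riser R = 3630 / 22 = 165 mm, within the 166 mm limit.
T = 636 − 2·165 = 306 mm, which satisfies the 282 mm minimum.
Treads = 22 − 1 = 21; going = 21 × 306 = 6426 mm.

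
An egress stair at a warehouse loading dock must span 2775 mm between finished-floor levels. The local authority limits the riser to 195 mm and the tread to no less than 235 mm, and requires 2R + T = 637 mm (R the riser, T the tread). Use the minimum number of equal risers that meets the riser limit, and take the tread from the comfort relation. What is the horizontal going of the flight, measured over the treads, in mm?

3738 mm

2775 / 195 = 14.231 → round up to 15 risers.
Each riser is 2775/15 = 185 mm (≤ 195 mm).
T = 637 − 2·185 = 267 mm, which satisfies the 235 mm minimum.
Treads = 15 − 1 = 14; going = 14 × 267 = 3738 mm.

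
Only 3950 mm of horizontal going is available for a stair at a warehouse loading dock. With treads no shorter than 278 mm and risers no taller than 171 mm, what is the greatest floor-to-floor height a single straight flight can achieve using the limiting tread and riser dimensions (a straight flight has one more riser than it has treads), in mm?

3950 / 278 = 14.21, so 14 treads fit.
Risers = treads + 1 = 15.
Maximum height = 15 × 171 = 2565 mm.

2565 mm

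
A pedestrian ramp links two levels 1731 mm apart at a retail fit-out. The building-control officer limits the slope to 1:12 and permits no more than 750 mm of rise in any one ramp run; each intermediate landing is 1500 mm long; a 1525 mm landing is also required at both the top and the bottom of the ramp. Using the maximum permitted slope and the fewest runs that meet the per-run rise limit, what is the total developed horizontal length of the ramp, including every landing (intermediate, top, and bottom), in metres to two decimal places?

At most 750 each: 1731/750 = 2.31, giving 3 ramp runs. That means 2 intermediate landings.
Ramp run (horizontal) at 1:12: 1731 × 12 = 20772 mm.
Intermediate landings: 2 × 1500 = 3000 mm.
Top and bottom landings: 2 × 1525 = 3050 mm.
Total = 20772 + 3000 + 3050 = 26822 mm.
= 26.82 m.

26.82 m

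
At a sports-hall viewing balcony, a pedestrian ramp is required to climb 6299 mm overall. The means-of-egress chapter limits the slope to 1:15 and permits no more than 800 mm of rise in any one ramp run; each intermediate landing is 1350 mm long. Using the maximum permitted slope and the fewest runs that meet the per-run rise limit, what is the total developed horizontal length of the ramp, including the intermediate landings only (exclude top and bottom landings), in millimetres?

⌈6299/800⌉ = 8 ramp runs. That means 7 intermediate landings.
Ramp run (horizontal) at 1:15: 6299 × 15 = 94485 mm.
7 intermediate landings contribute 7 × 1350 = 9450 mm.
Total developed length = 94485 + 9450 = 103935 mm.

103935 mm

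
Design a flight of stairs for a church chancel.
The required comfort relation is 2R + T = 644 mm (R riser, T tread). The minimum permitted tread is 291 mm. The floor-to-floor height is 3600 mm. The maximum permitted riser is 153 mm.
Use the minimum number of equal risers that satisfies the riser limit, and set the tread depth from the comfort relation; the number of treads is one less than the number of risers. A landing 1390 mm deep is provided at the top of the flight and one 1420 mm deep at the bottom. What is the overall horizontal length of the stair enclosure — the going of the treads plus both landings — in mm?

3600 / 153 = 23.53, so 24 risers are needed.
Riser R = 3600 / 24 = 150 mm, within the 153 mm limit.
From 2R + T = 644: T = 644 − 300 = 344 mm.
Treads = 24 − 1 = 23; going = 23 × 344 = 7912 mm.
Enclosure = 7912 + 1390 + 1420 = 10722 mm.

10722 mm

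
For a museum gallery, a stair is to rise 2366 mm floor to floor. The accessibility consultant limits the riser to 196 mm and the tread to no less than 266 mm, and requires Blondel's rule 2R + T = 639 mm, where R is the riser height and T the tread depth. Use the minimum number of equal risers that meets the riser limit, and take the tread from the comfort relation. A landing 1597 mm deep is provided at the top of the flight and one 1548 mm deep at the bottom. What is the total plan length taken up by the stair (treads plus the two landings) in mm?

6445 mm

2366 / 196 = 12.07, so 13 risers are needed.
Each riser is 2366/13 = 182 mm (≤ 196 mm).
From 2R + T = 639: T = 639 − 364 = 275 mm.
Going = (13 − 1) × 275 = 3300 mm.
Enclosure = 3300 + 1597 + 1548 = 6445 mm.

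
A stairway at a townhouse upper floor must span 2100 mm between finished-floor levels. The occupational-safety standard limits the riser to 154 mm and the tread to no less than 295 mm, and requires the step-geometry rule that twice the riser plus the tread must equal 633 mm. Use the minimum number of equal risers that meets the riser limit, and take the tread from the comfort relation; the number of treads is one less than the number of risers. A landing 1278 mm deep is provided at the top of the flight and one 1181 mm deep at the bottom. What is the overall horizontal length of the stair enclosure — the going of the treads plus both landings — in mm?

At most 154 each: 2100/154 = 13.64, giving 14 risers.
R = 2100 ÷ 14 = 150 mm.
From 2R + T = 633: T = 633 − 300 = 333 mm.
Going = (14 − 1) × 333 = 4329 mm.
Enclosure = 4329 + 1278 + 1181 = 6788 mm.

6788 mm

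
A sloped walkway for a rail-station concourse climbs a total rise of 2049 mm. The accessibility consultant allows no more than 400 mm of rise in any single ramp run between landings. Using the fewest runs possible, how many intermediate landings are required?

5 intermediate landings

⌈2049/400⌉ = 6 ramp runs.
6 runs are separated by 5 intermediate landings.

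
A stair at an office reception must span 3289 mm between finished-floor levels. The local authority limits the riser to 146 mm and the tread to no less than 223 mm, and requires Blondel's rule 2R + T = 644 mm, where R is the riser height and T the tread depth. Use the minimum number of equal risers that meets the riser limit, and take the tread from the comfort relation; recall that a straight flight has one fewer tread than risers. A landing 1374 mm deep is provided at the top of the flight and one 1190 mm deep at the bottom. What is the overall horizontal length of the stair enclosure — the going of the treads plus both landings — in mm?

10440 mm

⌈3289/146⌉ = 23 risers.
R = 3289 ÷ 23 = 143 mm.
From 2R + T = 644: T = 644 − 286 = 358 mm.
Going = (23 − 1) × 358 = 7876 mm.
Enclosure = 7876 + 1374 + 1190 = 10440 mm.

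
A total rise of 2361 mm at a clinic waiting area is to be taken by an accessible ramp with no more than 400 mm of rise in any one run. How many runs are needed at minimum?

6 runs

⌈2361/400⌉ = 6 ramp runs.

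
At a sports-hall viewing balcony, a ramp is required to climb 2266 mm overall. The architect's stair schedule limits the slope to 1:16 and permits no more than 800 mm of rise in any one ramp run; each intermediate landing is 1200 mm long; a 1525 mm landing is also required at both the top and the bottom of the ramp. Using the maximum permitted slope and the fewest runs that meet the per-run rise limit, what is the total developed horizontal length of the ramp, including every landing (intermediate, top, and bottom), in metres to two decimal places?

2266 / 800 = 2.833 → round up to 3 ramp runs. That means 2 intermediate landings.
Horizontal run for 2266 mm of rise at 1:16 is 2266 × 16 = 36256 mm.
2 intermediate landings contribute 2 × 1200 = 2400 mm.
Top and bottom landings: 2 × 1525 = 3050 mm.
Total = 36256 + 2400 + 3050 = 41706 mm.
= 41.71 m.

41.71 m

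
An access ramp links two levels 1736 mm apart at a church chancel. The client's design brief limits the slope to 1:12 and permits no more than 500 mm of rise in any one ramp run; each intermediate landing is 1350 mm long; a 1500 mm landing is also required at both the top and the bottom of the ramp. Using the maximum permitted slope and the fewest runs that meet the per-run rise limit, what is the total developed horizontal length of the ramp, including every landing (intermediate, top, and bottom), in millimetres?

⌈1736/500⌉ = 4 ramp runs. That means 3 intermediate landings.
Ramp run (horizontal) at 1:12: 1736 × 12 = 20832 mm.
3 intermediate landings contribute 3 × 1350 = 4050 mm.
Top and bottom landings: 2 × 1500 = 3000 mm.
Total = 20832 + 4050 + 3000 = 27882 mm.

27882 mm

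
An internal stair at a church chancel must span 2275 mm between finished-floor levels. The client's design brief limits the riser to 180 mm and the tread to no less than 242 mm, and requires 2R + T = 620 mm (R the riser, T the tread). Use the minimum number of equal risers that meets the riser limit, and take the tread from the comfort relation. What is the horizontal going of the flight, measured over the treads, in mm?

2275 / 180 = 12.639 → round up to 13 risers.
Each riser is 2275/13 = 175 mm (≤ 180 mm).
Tread T = 620 − 2 × 175 = 270 mm (≥ 242 mm).
13 risers give 12 treads; going = 12 × 270 = 3240 mm.

3240 mm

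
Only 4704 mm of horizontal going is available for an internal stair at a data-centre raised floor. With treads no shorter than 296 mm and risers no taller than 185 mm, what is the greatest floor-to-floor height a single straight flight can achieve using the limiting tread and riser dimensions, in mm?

4704 / 296 = 15.89, so 15 treads fit.
Risers = treads + 1 = 16.
Maximum height = 16 × 185 = 2960 mm.

2960 mm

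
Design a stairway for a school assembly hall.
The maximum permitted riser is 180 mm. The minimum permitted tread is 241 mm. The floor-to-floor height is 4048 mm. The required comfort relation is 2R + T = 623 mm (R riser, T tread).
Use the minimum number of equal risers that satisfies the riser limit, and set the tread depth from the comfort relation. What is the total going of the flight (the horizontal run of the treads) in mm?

5962 mm

At most 180 each: 4048/180 = 22.49, giving 23 risers.
Each riser is 4048/23 = 176 mm (≤ 180 mm).
T = 623 − 2·176 = 271 mm, which satisfies the 241 mm minimum.
23 risers give 22 treads; going = 22 × 271 = 5962 mm.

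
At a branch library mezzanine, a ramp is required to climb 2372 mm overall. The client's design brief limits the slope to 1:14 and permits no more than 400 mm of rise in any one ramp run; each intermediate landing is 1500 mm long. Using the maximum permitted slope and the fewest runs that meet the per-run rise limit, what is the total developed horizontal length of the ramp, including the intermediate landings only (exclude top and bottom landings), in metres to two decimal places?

40.71 m

⌈2372/400⌉ = 6 ramp runs. That means 5 intermediate landings.
Horizontal run for 2372 mm of rise at 1:14 is 2372 × 14 = 33208 mm.
Intermediate landings: 5 × 1500 = 7500 mm.
Total developed length = 33208 + 7500 = 40708 mm.
= 40.71 m.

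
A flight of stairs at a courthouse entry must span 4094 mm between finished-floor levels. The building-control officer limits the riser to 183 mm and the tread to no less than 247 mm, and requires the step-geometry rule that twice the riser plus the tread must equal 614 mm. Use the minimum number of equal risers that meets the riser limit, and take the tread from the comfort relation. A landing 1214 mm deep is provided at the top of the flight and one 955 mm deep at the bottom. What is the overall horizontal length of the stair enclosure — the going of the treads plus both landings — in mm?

7845 mm

4094 / 183 = 22.37, so 23 risers are needed.
Each riser is 4094/23 = 178 mm (≤ 183 mm).
Tread T = 614 − 2 × 178 = 258 mm (≥ 247 mm).
Treads = 23 − 1 = 22; going = 22 × 258 = 5676 mm.
Enclosure = 5676 + 1214 + 955 = 7845 mm.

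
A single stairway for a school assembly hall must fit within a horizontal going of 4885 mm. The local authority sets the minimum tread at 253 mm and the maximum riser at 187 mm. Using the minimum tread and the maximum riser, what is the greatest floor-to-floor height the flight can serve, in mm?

3740 mm

4885 / 253 = 19.31, so 19 treads fit.
Risers = treads + 1 = 20.
Maximum height = 20 × 187 = 3740 mm.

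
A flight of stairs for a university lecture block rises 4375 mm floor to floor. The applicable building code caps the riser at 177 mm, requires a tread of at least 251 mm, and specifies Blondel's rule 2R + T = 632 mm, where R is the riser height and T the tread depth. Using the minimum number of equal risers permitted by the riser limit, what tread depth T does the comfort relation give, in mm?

282 mm

At most 177 each: 4375/177 = 24.72, giving 25 risers.
R = 4375 ÷ 25 = 175 mm.
From 2R + T = 632: T = 632 − 350 = 282 mm.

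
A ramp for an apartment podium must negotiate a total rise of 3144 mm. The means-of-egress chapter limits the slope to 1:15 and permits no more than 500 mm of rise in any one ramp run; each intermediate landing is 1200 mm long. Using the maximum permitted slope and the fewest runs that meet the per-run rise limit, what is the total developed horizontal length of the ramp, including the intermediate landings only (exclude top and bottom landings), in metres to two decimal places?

At most 500 each: 3144/500 = 6.29, giving 7 ramp runs. That means 6 intermediate landings.
Ramp run (horizontal) at 1:15: 3144 × 15 = 47160 mm.
Intermediate landings: 6 × 1200 = 7200 mm.
Developed length = 47160 + 7200 = 54360 mm.
= 54.36 m.

54.36 m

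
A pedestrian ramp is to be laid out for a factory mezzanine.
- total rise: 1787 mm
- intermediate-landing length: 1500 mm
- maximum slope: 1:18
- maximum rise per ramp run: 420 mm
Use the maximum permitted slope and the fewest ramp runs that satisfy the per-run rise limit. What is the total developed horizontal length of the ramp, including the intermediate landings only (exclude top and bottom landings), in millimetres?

38166 mm

At most 420 each: 1787/420 = 4.25, giving 5 ramp runs. That means 4 intermediate landings.
Ramp run (horizontal) at 1:18: 1787 × 18 = 32166 mm.
4 intermediate landings contribute 4 × 1500 = 6000 mm.
Developed length = 32166 + 6000 = 38166 mm.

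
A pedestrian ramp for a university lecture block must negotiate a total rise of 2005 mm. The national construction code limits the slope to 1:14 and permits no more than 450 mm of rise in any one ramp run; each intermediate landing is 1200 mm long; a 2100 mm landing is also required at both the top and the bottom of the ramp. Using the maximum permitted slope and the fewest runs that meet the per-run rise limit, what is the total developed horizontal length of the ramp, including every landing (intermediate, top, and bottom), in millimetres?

⌈2005/450⌉ = 5 ramp runs. That means 4 intermediate landings.
Horizontal run for 2005 mm of rise at 1:14 is 2005 × 14 = 28070 mm.
Intermediate landings: 4 × 1200 = 4800 mm.
Top and bottom landings: 2 × 2100 = 4200 mm.
Total = 28070 + 4800 + 4200 = 37070 mm.

37070 mm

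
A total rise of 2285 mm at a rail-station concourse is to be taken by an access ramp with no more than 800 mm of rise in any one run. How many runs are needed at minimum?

2285 / 800 = 2.856 → round up to 3 ramp runs.

3 runs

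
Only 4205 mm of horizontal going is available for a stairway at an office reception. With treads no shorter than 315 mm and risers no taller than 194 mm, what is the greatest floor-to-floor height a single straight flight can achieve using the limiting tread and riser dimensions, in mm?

4205 / 315 = 13.35, so 13 treads fit.
Risers = treads + 1 = 14.
Maximum height = 14 × 194 = 2716 mm.

2716 mm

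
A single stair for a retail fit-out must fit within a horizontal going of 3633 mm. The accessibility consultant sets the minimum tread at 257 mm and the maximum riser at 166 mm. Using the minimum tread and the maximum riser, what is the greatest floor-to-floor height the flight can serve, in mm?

3633 / 257 = 14.14, so 14 treads fit.
Risers = treads + 1 = 15.
Maximum height = 15 × 166 = 2490 mm.

2490 mm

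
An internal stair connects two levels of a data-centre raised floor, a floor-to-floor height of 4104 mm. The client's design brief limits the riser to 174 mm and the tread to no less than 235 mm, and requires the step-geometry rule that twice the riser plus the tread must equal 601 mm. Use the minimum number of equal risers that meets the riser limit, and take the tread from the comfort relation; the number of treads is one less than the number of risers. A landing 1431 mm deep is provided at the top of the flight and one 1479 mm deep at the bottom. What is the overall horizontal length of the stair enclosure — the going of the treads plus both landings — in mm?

8867 mm

4104 / 174 = 23.59, so 24 risers are needed.
R = 4104 ÷ 24 = 171 mm.
From 2R + T = 601: T = 601 − 342 = 259 mm.
Going = (24 − 1) × 259 = 5957 mm.
Enclosure = 5957 + 1431 + 1479 = 8867 mm.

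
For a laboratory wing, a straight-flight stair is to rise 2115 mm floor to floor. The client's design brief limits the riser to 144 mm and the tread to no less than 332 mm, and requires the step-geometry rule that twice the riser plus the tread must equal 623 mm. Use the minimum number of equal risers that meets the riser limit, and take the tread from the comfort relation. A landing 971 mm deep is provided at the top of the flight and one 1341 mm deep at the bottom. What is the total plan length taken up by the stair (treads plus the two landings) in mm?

2115 / 144 = 14.69, so 15 risers are needed.
Riser R = 2115 / 15 = 141 mm, within the 144 mm limit.
From 2R + T = 623: T = 623 − 282 = 341 mm.
15 risers give 14 treads; going = 14 × 341 = 4774 mm.
Enclosure = 4774 + 971 + 1341 = 7086 mm.

7086 mm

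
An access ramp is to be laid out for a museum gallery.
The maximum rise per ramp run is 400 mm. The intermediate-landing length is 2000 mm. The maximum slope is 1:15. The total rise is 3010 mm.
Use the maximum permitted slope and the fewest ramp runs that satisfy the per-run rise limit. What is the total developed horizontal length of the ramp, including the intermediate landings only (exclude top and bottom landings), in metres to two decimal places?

59.15 m

3010 / 400 = 7.525 → round up to 8 ramp runs. That means 7 intermediate landings.
Ramp run (horizontal) at 1:15: 3010 × 15 = 45150 mm.
7 intermediate landings contribute 7 × 2000 = 14000 mm.
Developed length = 45150 + 14000 = 59150 mm.
= 59.15 m.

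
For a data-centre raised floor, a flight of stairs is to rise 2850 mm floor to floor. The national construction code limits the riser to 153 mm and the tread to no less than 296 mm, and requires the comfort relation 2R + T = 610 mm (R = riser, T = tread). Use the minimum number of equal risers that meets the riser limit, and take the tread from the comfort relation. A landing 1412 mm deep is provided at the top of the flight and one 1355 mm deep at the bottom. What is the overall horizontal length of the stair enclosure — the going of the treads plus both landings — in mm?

⌈2850/153⌉ = 19 risers.
Each riser is 2850/19 = 150 mm (≤ 153 mm).
Tread T = 610 − 2 × 150 = 310 mm (≥ 296 mm).
Treads = 19 − 1 = 18; going = 18 × 310 = 5580 mm.
Enclosure = 5580 + 1412 + 1355 = 8347 mm.

8347 mm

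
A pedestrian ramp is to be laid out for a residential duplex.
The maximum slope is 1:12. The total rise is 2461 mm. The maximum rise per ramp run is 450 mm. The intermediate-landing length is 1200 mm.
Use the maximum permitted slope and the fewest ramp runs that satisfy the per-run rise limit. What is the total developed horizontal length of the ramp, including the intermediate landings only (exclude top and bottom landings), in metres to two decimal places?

35.53 m

At most 450 each: 2461/450 = 5.47, giving 6 ramp runs. That means 5 intermediate landings.
Horizontal run for 2461 mm of rise at 1:12 is 2461 × 12 = 29532 mm.
Intermediate landings: 5 × 1200 = 6000 mm.
Total developed length = 29532 + 6000 = 35532 mm.
= 35.53 m.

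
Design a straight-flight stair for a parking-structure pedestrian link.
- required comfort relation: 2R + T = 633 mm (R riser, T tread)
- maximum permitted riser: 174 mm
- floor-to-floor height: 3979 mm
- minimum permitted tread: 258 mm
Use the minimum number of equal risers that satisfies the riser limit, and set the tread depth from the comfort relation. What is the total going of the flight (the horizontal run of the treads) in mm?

6314 mm

⌈3979/174⌉ = 23 risers.
Riser R = 3979 / 23 = 173 mm, within the 174 mm limit.
Tread T = 633 − 2 × 173 = 287 mm (≥ 258 mm).
Going = (23 − 1) × 287 = 6314 mm.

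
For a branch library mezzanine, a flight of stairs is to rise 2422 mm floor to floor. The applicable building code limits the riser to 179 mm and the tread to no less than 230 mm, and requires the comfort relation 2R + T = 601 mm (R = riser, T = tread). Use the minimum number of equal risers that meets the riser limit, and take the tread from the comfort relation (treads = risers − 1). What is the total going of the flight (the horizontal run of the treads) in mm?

⌈2422/179⌉ = 14 risers.
Each riser is 2422/14 = 173 mm (≤ 179 mm).
Tread T = 601 − 2 × 173 = 255 mm (≥ 230 mm).
Treads = 14 − 1 = 13; going = 13 × 255 = 3315 mm.

3315 mm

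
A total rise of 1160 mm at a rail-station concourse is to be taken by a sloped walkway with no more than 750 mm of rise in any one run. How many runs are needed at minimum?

2 runs

At most 750 each: 1160/750 = 1.55, giving 2 ramp runs.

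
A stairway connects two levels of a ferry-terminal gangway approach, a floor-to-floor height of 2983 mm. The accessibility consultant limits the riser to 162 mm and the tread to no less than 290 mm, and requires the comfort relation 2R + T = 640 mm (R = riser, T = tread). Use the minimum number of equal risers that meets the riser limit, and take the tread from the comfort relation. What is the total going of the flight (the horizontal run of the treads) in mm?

5868 mm

2983 / 162 = 18.41, so 19 risers are needed.
Riser R = 2983 / 19 = 157 mm, within the 162 mm limit.
Tread T = 640 − 2 × 157 = 326 mm (≥ 290 mm).
Going = (19 − 1) × 326 = 5868 mm.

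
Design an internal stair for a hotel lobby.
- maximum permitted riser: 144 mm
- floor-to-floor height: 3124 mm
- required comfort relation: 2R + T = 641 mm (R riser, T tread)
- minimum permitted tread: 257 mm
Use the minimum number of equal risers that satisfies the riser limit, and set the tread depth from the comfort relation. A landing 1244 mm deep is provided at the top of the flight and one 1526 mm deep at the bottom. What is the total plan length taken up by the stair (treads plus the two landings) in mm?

10267 mm

⌈3124/144⌉ = 22 risers.
Each riser is 3124/22 = 142 mm (≤ 144 mm).
T = 641 − 2·142 = 357 mm, which satisfies the 257 mm minimum.
Going = (22 − 1) × 357 = 7497 mm.
Add landings: 7497 + 1244 + 1526 = 10267 mm.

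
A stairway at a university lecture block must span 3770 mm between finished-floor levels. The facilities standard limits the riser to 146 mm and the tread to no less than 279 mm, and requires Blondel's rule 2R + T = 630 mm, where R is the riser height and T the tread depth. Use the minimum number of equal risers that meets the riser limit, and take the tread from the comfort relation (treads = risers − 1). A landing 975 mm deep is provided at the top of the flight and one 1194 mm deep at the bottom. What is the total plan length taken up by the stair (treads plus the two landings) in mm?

At most 146 each: 3770/146 = 25.82, giving 26 risers.
Each riser is 3770/26 = 145 mm (≤ 146 mm).
T = 630 − 2·145 = 340 mm, which satisfies the 279 mm minimum.
Treads = 26 − 1 = 25; going = 25 × 340 = 8500 mm.
Enclosure = 8500 + 975 + 1194 = 10669 mm.

10669 mm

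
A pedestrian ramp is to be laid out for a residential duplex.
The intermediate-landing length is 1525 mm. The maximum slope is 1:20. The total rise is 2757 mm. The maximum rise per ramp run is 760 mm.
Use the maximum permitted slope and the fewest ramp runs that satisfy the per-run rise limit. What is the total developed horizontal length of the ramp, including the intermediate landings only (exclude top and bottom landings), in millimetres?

At most 760 each: 2757/760 = 3.63, giving 4 ramp runs. That means 3 intermediate landings.
Ramp run (horizontal) at 1:20: 2757 × 20 = 55140 mm.
Intermediate landings: 3 × 1525 = 4575 mm.
Total developed length = 55140 + 4575 = 59715 mm.

59715 mm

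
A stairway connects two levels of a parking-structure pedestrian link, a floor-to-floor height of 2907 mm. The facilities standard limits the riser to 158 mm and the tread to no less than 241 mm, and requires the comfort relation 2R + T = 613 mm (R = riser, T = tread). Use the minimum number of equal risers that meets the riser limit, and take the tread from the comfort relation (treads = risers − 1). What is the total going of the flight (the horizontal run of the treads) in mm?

5526 mm

⌈2907/158⌉ = 19 risers.
Riser R = 2907 / 19 = 153 mm, within the 158 mm limit.
T = 613 − 2·153 = 307 mm, which satisfies the 241 mm minimum.
19 risers give 18 treads; going = 18 × 307 = 5526 mm.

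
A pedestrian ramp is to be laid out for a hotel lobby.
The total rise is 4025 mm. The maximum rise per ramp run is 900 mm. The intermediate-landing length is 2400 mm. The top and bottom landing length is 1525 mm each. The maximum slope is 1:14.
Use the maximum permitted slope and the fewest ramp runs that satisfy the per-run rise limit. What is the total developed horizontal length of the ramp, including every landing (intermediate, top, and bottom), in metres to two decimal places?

69.00 m

⌈4025/900⌉ = 5 ramp runs. That means 4 intermediate landings.
Ramp run (horizontal) at 1:14: 4025 × 14 = 56350 mm.
Intermediate landings: 4 × 2400 = 9600 mm.
Top and bottom landings: 2 × 1525 = 3050 mm.
Total = 56350 + 9600 + 3050 = 69000 mm.
= 69.00 m.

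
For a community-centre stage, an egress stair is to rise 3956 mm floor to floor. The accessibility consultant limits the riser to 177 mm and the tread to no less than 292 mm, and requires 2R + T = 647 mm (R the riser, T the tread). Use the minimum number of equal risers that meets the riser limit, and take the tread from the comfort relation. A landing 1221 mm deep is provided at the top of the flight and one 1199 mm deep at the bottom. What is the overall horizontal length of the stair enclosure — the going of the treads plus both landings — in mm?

9086 mm

At most 177 each: 3956/177 = 22.35, giving 23 risers.
Riser R = 3956 / 23 = 172 mm, within the 177 mm limit.
T = 647 − 2·172 = 303 mm, which satisfies the 292 mm minimum.
Going = (23 − 1) × 303 = 6666 mm.
Enclosure = 6666 + 1221 + 1199 = 9086 mm.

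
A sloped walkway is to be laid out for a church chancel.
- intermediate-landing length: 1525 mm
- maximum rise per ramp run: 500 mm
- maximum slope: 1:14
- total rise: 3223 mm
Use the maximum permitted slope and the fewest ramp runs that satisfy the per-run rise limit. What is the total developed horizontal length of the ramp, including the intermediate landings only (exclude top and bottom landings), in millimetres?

3223 / 500 = 6.446 → round up to 7 ramp runs. That means 6 intermediate landings.
Horizontal run for 3223 mm of rise at 1:14 is 3223 × 14 = 45122 mm.
6 intermediate landings contribute 6 × 1525 = 9150 mm.
Total developed length = 45122 + 9150 = 54272 mm.

54272 mm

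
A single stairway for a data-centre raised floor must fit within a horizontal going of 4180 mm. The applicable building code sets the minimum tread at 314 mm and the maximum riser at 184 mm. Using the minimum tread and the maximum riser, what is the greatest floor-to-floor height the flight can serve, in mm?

2576 mm

Treads that fit: ⌊4180 / 314⌋ = 13.
Risers = treads + 1 = 14.
Maximum height = 14 × 184 = 2576 mm.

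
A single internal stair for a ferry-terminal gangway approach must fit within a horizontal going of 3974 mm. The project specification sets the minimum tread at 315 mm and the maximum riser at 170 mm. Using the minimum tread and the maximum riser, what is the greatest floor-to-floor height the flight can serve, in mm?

2210 mm

3974 / 315 = 12.62, so 12 treads fit.
Risers = treads + 1 = 13.
Maximum height = 13 × 170 = 2210 mm.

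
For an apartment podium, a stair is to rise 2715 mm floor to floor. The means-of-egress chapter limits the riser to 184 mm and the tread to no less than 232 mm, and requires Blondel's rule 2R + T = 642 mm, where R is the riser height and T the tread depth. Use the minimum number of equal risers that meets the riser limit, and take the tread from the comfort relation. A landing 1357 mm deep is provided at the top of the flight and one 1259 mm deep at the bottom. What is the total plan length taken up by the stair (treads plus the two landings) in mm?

At most 184 each: 2715/184 = 14.76, giving 15 risers.
Riser R = 2715 / 15 = 181 mm, within the 184 mm limit.
Tread T = 642 − 2 × 181 = 280 mm (≥ 232 mm).
Going = (15 − 1) × 280 = 3920 mm.
Add landings: 3920 + 1357 + 1259 = 6536 mm.

6536 mm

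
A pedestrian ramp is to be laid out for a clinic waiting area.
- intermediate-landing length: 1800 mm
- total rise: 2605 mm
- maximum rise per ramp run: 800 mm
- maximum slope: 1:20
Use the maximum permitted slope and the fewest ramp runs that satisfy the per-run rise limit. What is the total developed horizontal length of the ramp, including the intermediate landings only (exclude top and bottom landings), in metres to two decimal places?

2605 / 800 = 3.256 → round up to 4 ramp runs. That means 3 intermediate landings.
Horizontal run for 2605 mm of rise at 1:20 is 2605 × 20 = 52100 mm.
3 intermediate landings contribute 3 × 1800 = 5400 mm.
Developed length = 52100 + 5400 = 57500 mm.
= 57.50 m.

57.50 m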